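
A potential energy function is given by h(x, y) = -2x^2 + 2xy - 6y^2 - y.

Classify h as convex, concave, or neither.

concave

h is quadratic, so its Hessian is the constant matrix H = [[-4, 2], [2, -12]].
det(H) = 44, tr(H) = -16.
det(H) > 0 and tr(H) < 0, so H is negative definite everywhere: concave.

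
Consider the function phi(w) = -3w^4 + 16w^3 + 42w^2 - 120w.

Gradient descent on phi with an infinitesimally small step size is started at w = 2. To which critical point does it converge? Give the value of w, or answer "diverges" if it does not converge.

1

phi'(w) = -12(w - 5)(w - 1)(w + 2), so phi'(2) = 144.
Gradient descent moves in the -phi' direction, i.e. w is decreasing.
The nearest critical point in that direction is w = 1, where phi'' = 144 > 0 (a local minimum). The iterate converges there.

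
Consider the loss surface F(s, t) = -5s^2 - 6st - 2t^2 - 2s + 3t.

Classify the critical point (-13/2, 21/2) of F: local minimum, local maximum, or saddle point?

The Hessian of F is constant: H = [[-10, -6], [-6, -4]].
det(H) = (-10)·(-4) − (-6)² = 4.
det(H) > 0 and tr(H) = -14 < 0, so H is negative definite and the point is a local maximum.

local maximum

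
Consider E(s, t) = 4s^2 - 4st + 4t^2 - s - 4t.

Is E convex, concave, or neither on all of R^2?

E is quadratic, so its Hessian is the constant matrix H = [[8, -4], [-4, 8]].
det(H) = 48, tr(H) = 16.
det(H) > 0 and tr(H) > 0, so H is positive definite everywhere: convex.

convex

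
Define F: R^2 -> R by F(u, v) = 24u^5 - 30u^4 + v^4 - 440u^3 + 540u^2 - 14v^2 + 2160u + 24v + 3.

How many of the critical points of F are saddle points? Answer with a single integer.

6

F separates as a function of u plus a function of v, so ∇F=0 decouples.
∂F/∂u = 120(u - 3)(u - 2)(u + 1)(u + 3) = 0 at u ∈ {-3, -1, 2, 3}; ∂F/∂v = 4(v - 2)(v - 1)(v + 3) = 0 at v ∈ {-3, 1, 2}.
The Hessian is diagonal: diag(F_uu, F_vv). Second derivatives: F_uu(-3)=-7200, F_uu(-1)=2880, F_uu(2)=-1800, F_uu(3)=2880; F_vv(-3)=80, F_vv(1)=-16, F_vv(2)=20.
Saddle points occur where the two diagonal entries have opposite signs: (-3, -3), (-3, 2), (-1, 1), (2, -3), (2, 2), (3, 1). Count: 6.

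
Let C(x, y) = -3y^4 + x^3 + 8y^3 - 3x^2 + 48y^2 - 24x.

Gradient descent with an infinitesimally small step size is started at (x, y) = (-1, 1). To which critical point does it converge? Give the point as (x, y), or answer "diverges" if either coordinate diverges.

C is separable, so gradient descent decouples: x follows -∂C/∂x, y follows -∂C/∂y.
∂C/∂x = 3(x - 4)(x + 2); at x=-1 this is -15, so x increases.
∂C/∂y = -12y(y - 4)(y + 2); at y=1 this is 108, so y decreases.
x converges to its nearest critical value 4 (a local min of the x-part); y converges to 0. The iterate converges to (4, 0).

(4, 0)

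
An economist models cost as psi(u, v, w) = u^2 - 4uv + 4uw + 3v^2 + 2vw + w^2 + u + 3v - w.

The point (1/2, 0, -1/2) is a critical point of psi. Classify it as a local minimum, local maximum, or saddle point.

The Hessian is constant: H = [[2, -4, 4], [-4, 6, 2], [4, 2, 2]].
Leading principal minors: Δ₁ = 2, Δ₂ = -4, Δ₃ = -176.
The minors fit neither the all-positive nor the alternating-sign pattern, so H is indefinite: a saddle point.

saddle point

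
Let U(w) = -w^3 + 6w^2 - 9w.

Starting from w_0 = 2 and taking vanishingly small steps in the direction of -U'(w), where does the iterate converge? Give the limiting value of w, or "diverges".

U'(w) = -3(w - 3)(w - 1), so U'(2) = 3.
Gradient descent moves in the -U' direction, i.e. w is decreasing.
The nearest critical point in that direction is w = 1, where U'' = 6 > 0 (a local minimum). The iterate converges there.

1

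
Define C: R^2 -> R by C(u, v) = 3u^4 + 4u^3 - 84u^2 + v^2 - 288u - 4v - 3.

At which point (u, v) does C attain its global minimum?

C(u,v) separates as P(u) + Q(v) − 3, so its minimum is min P + min Q − 3.
P'(u) = 12(u - 4)(u + 2)(u + 3) vanishes at u ∈ {-3, -2, 4}; Q'(v) = 2v - 4 vanishes at v ∈ {2}.
Local minima of P (where P''>0): P(-3)=243, P(4)=-1472. Local minima of Q: Q(2)=-4.
So the global minimum of C is P(4) + Q(2) − 3 = -1472 − 4 − 3 = -1479, attained at (4, 2).

(4, 2)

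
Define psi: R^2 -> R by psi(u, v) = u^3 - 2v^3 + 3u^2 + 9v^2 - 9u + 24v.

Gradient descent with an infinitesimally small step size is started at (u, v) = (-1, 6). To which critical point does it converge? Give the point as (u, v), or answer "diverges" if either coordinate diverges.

psi is separable, so gradient descent decouples: u follows -∂psi/∂u, v follows -∂psi/∂v.
∂psi/∂u = 3(u - 1)(u + 3); at u=-1 this is -12, so u increases.
∂psi/∂v = -6(v - 4)(v + 1); at v=6 this is -84, so v increases.
The v-coordinate has no critical point in that direction and runs off to infinity.

diverges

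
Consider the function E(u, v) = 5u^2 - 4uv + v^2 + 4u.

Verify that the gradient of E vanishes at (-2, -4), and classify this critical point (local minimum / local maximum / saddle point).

local minimum

∇E = (10u - 4v + 4, -4u + 2v); substituting (-2, -4) gives ∇E = (0, 0), so (-2, -4) is indeed a critical point.
The Hessian of E is constant: H = [[10, -4], [-4, 2]].
det(H) = 10·2 − (-4)² = 4.
det(H) > 0 and tr(H) = 12 > 0, so H is positive definite and the point is a local minimum.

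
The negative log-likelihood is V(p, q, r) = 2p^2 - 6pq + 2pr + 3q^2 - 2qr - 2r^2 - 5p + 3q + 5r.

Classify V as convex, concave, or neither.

neither

V is quadratic, so its Hessian is the constant matrix H = [[4, -6, 2], [-6, 6, -2], [2, -2, -4]].
Leading principal minors: 4, -12, 56.
Neither pattern holds ⇒ H is indefinite ⇒ neither convex nor concave.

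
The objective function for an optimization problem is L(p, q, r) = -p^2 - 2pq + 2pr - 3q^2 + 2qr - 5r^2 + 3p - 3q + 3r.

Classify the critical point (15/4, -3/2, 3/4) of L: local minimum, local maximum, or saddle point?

local maximum

The Hessian is constant: H = [[-2, -2, 2], [-2, -6, 2], [2, 2, -10]].
Leading principal minors: Δ₁ = -2, Δ₂ = 8, Δ₃ = -64.
The minors alternate sign starting negative (−, +, −), so H is negative definite: a local maximum.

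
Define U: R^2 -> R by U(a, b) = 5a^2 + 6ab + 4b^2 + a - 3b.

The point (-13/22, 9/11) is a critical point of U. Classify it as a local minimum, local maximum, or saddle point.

The Hessian of U is constant: H = [[10, 6], [6, 8]].
det(H) = 10·8 − 6² = 44.
det(H) > 0 and tr(H) = 18 > 0, so H is positive definite and the point is a local minimum.

local minimum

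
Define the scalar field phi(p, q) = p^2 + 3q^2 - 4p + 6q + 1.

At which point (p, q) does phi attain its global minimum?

(2, -1)

phi(p,q) separates as A(p) + B(q) + 1, so its minimum is min A + min B + 1.
A'(p) = 2p - 4 vanishes at p ∈ {2}; B'(q) = 6q + 6 vanishes at q ∈ {-1}.
Local minima of A (where A''>0): A(2)=-4. Local minima of B: B(-1)=-3.
So the global minimum of phi is A(2) + B(-1) + 1 = -4 − 3 + 1 = -6, attained at (2, -1).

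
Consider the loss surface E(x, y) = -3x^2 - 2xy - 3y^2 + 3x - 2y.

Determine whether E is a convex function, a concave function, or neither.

concave

E is quadratic, so its Hessian is the constant matrix H = [[-6, -2], [-2, -6]].
det(H) = 32, tr(H) = -12.
det(H) > 0 and tr(H) < 0, so H is negative definite everywhere: concave.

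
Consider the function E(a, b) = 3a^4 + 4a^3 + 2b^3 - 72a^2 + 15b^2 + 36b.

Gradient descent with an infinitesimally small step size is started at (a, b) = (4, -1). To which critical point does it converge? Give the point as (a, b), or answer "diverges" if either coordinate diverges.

(3, -2)

E is separable, so gradient descent decouples: a follows -∂E/∂a, b follows -∂E/∂b.
∂E/∂a = 12a(a - 3)(a + 4); at a=4 this is 384, so a decreases.
∂E/∂b = 6(b + 2)(b + 3); at b=-1 this is 12, so b decreases.
a converges to its nearest critical value 3 (a local min of the a-part); b converges to -2. The iterate converges to (3, -2).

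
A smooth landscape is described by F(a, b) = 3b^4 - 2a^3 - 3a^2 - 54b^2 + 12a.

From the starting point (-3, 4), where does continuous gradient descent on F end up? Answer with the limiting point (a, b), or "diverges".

F is separable, so gradient descent decouples: a follows -∂F/∂a, b follows -∂F/∂b.
∂F/∂a = -6(a - 1)(a + 2); at a=-3 this is -24, so a increases.
∂F/∂b = 12b(b - 3)(b + 3); at b=4 this is 336, so b decreases.
a converges to its nearest critical value -2 (a local min of the a-part); b converges to 3. The iterate converges to (-2, 3).

(-2, 3)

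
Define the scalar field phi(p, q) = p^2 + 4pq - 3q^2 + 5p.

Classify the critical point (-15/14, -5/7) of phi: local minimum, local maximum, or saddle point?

The Hessian of phi is constant: H = [[2, 4], [4, -6]].
det(H) = 2·(-6) − 4² = -28.
Since det(H) < 0, H is indefinite and the critical point is a saddle point.

saddle point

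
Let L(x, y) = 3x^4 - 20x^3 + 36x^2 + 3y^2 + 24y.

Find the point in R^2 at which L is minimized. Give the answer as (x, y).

L(x,y) separates as P(x) + Q(y), so its minimum is min P + min Q.
P'(x) = 12x(x - 3)(x - 2) vanishes at x ∈ {0, 2, 3}; Q'(y) = 6y + 24 vanishes at y ∈ {-4}.
Local minima of P (where P''>0): P(0)=0, P(3)=27. Local minima of Q: Q(-4)=-48.
So the global minimum of L is P(0) + Q(-4) = 0 − 48 = -48, attained at (0, -4).

(0, -4)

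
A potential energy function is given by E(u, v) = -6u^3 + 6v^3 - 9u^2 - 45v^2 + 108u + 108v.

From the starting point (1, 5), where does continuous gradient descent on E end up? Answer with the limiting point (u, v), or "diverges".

E is separable, so gradient descent decouples: u follows -∂E/∂u, v follows -∂E/∂v.
∂E/∂u = -18(u - 2)(u + 3); at u=1 this is 72, so u decreases.
∂E/∂v = 18(v - 3)(v - 2); at v=5 this is 108, so v decreases.
u converges to its nearest critical value -3 (a local min of the u-part); v converges to 3. The iterate converges to (-3, 3).

(-3, 3)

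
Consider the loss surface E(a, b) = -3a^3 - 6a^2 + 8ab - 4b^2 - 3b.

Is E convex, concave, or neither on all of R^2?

The term -3a^3 is cubic, so the Hessian is not constant.
∂²E/∂a² = -18a - 12, which takes both signs as a varies (negative for sufficiently large a). A diagonal entry of the Hessian changing sign means the Hessian is neither positive- nor negative-semidefinite on all of R^2.

neither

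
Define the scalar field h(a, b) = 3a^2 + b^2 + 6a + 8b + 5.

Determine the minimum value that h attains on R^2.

-14

h(a,b) separates as P(a) + Q(b) + 5, so its minimum is min P + min Q + 5.
P'(a) = 6a + 6 vanishes at a ∈ {-1}; Q'(b) = 2b + 8 vanishes at b ∈ {-4}.
Local minima of P (where P''>0): P(-1)=-3. Local minima of Q: Q(-4)=-16.
So the global minimum of h is P(-1) + Q(-4) + 5 = -3 − 16 + 5 = -14, attained at (-1, -4).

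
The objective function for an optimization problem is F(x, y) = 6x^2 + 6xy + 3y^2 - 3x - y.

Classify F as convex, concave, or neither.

F is quadratic, so its Hessian is the constant matrix H = [[12, 6], [6, 6]].
det(H) = 36, tr(H) = 18.
det(H) > 0 and tr(H) > 0, so H is positive definite everywhere: convex.

convex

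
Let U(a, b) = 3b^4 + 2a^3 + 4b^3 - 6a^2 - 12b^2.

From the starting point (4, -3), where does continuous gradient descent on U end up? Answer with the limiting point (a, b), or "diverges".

U is separable, so gradient descent decouples: a follows -∂U/∂a, b follows -∂U/∂b.
∂U/∂a = 6a(a - 2); at a=4 this is 48, so a decreases.
∂U/∂b = 12b(b - 1)(b + 2); at b=-3 this is -144, so b increases.
a converges to its nearest critical value 2 (a local min of the a-part); b converges to -2. The iterate converges to (2, -2).

(2, -2)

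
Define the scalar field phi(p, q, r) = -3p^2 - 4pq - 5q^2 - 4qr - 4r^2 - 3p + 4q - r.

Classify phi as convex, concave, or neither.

concave

phi is quadratic, so its Hessian is the constant matrix H = [[-6, -4, 0], [-4, -10, -4], [0, -4, -8]].
Leading principal minors: -6, 44, -256.
Signs alternate −, +, − ⇒ H ≺ 0 ⇒ concave.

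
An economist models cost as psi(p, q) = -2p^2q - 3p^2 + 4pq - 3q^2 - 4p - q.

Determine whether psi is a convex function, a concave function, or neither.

The term -2p^2q is cubic, so the Hessian is not constant.
∂²psi/∂p² = -4q - 6, which takes both signs as q varies (negative for sufficiently large q). A diagonal entry of the Hessian changing sign means the Hessian is neither positive- nor negative-semidefinite on all of R^2.

neither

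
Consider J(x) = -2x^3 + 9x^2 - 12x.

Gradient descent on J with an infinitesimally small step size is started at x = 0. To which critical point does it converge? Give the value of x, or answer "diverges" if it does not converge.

1

J'(x) = -6(x - 2)(x - 1), so J'(0) = -12.
Gradient descent moves in the -J' direction, i.e. x is increasing.
The nearest critical point in that direction is x = 1, where J'' = 6 > 0 (a local minimum). The iterate converges there.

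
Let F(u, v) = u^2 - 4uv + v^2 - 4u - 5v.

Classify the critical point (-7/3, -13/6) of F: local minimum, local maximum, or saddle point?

The Hessian of F is constant: H = [[2, -4], [-4, 2]].
det(H) = 2·2 − (-4)² = -12.
Since det(H) < 0, H is indefinite and the critical point is a saddle point.

saddle point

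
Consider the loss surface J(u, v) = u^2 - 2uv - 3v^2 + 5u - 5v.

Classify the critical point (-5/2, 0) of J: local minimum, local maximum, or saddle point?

saddle point

The Hessian of J is constant: H = [[2, -2], [-2, -6]].
det(H) = 2·(-6) − (-2)² = -16.
Since det(H) < 0, H is indefinite and the critical point is a saddle point.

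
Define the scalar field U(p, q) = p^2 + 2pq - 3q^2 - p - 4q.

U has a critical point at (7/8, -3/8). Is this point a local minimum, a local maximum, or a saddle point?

The Hessian of U is constant: H = [[2, 2], [2, -6]].
det(H) = 2·(-6) − 2² = -16.
Since det(H) < 0, H is indefinite and the critical point is a saddle point.

saddle point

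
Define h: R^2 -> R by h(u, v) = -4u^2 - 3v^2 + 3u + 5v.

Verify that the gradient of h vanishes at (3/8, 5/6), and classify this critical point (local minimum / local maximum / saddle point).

∇h = (-8u + 3, -6v + 5); substituting (3/8, 5/6) gives ∇h = (0, 0), so (3/8, 5/6) is indeed a critical point.
The Hessian of h is constant: H = [[-8, 0], [0, -6]].
det(H) = (-8)·(-6) − 0² = 48.
det(H) > 0 and tr(H) = -14 < 0, so H is negative definite and the point is a local maximum.

local maximum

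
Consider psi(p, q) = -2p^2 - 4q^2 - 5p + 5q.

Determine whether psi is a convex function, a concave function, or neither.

psi is quadratic, so its Hessian is the constant matrix H = [[-4, 0], [0, -8]].
det(H) = 32, tr(H) = -12.
det(H) > 0 and tr(H) < 0, so H is negative definite everywhere: concave.

concave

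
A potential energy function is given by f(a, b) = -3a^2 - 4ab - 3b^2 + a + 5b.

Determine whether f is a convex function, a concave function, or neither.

concave

f is quadratic, so its Hessian is the constant matrix H = [[-6, -4], [-4, -6]].
det(H) = 20, tr(H) = -12.
det(H) > 0 and tr(H) < 0, so H is negative definite everywhere: concave.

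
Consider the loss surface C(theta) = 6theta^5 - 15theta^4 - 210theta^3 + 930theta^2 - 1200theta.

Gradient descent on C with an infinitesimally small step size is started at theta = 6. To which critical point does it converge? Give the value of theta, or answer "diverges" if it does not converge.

4

C'(theta) = 30(theta - 4)(theta - 2)(theta - 1)(theta + 5), so C'(6) = 13200.
Gradient descent moves in the -C' direction, i.e. theta is decreasing.
The nearest critical point in that direction is theta = 4, where C'' = 1620 > 0 (a local minimum). The iterate converges there.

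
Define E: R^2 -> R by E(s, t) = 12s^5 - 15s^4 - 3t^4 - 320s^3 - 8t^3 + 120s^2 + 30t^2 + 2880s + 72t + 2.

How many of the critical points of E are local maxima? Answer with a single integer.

4

E separates as a function of s plus a function of t, so ∇E=0 decouples.
∂E/∂s = 60(s - 4)(s - 2)(s + 2)(s + 3) = 0 at s ∈ {-3, -2, 2, 4}; ∂E/∂t = -12(t - 2)(t + 1)(t + 3) = 0 at t ∈ {-3, -1, 2}.
The Hessian is diagonal: diag(E_ss, E_tt). Second derivatives: E_ss(-3)=-2100, E_ss(-2)=1440, E_ss(2)=-2400, E_ss(4)=5040; E_tt(-3)=-120, E_tt(-1)=72, E_tt(2)=-180.
Local maxima occur where both diagonal entries negative: (-3, -3), (-3, 2), (2, -3), (2, 2). Count: 4.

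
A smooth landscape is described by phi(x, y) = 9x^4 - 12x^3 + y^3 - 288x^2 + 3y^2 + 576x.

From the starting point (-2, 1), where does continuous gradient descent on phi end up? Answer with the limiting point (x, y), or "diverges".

phi is separable, so gradient descent decouples: x follows -∂phi/∂x, y follows -∂phi/∂y.
∂phi/∂x = 36(x - 4)(x - 1)(x + 4); at x=-2 this is 1296, so x decreases.
∂phi/∂y = 3y(y + 2); at y=1 this is 9, so y decreases.
x converges to its nearest critical value -4 (a local min of the x-part); y converges to 0. The iterate converges to (-4, 0).

(-4, 0)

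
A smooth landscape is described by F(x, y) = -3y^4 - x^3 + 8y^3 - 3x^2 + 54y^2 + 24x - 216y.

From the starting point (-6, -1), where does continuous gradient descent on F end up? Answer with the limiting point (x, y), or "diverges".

(-4, 2)

F is separable, so gradient descent decouples: x follows -∂F/∂x, y follows -∂F/∂y.
∂F/∂x = -3(x - 2)(x + 4); at x=-6 this is -48, so x increases.
∂F/∂y = -12(y - 3)(y - 2)(y + 3); at y=-1 this is -288, so y increases.
x converges to its nearest critical value -4 (a local min of the x-part); y converges to 2. The iterate converges to (-4, 2).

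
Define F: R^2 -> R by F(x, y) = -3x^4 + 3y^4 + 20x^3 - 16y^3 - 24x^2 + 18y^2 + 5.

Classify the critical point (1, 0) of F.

local minimum

The mixed partial ∂²F/∂x∂y is 0, so the Hessian at any point is diag(F_xx, F_yy) = diag(12(-3x^2 + 10x - 4), 12(3y^2 - 8y + 3)).
At (1, 0): H = diag(36, 36).
Both eigenvalues are positive, so H is positive definite: a local minimum.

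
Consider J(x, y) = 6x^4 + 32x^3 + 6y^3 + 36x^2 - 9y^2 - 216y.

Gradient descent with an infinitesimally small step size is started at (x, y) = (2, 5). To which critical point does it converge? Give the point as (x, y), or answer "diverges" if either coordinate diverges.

J is separable, so gradient descent decouples: x follows -∂J/∂x, y follows -∂J/∂y.
∂J/∂x = 24x(x + 1)(x + 3); at x=2 this is 720, so x decreases.
∂J/∂y = 18(y - 4)(y + 3); at y=5 this is 144, so y decreases.
x converges to its nearest critical value 0 (a local min of the x-part); y converges to 4. The iterate converges to (0, 4).

(0, 4)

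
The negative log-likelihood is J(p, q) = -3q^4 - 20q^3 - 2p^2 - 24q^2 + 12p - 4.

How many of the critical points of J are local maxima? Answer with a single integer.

J separates as a function of p plus a function of q, so ∇J=0 decouples.
∂J/∂p = -4(p - 3) = 0 at p ∈ {3}; ∂J/∂q = -12q(q + 1)(q + 4) = 0 at q ∈ {-4, -1, 0}.
The Hessian is diagonal: diag(J_pp, J_qq). Second derivatives: J_pp(3)=-4; J_qq(-4)=-144, J_qq(-1)=36, J_qq(0)=-48.
Local maxima occur where both diagonal entries negative: (3, -4), (3, 0). Count: 2.

2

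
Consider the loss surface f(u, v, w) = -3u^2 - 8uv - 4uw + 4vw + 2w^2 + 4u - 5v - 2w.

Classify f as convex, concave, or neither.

f is quadratic, so its Hessian is the constant matrix H = [[-6, -8, -4], [-8, 0, 4], [-4, 4, 4]].
Leading principal minors: -6, -64, 96.
Neither pattern holds ⇒ H is indefinite ⇒ neither convex nor concave.

neither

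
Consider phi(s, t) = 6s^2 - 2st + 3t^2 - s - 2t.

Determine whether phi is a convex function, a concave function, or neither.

convex

phi is quadratic, so its Hessian is the constant matrix H = [[12, -2], [-2, 6]].
det(H) = 68, tr(H) = 18.
det(H) > 0 and tr(H) > 0, so H is positive definite everywhere: convex.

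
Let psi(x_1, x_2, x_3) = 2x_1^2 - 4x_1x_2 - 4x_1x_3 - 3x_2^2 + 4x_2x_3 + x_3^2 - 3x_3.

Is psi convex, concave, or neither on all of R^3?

psi is quadratic, so its Hessian is the constant matrix H = [[4, -4, -4], [-4, -6, 4], [-4, 4, 2]].
Leading principal minors: 4, -40, 80.
Neither pattern holds ⇒ H is indefinite ⇒ neither convex nor concave.

neither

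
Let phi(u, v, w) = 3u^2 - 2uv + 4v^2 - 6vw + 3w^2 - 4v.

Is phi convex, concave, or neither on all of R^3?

convex

phi is quadratic, so its Hessian is the constant matrix H = [[6, -2, 0], [-2, 8, -6], [0, -6, 6]].
Leading principal minors: 6, 44, 48.
All positive ⇒ H ≻ 0 ⇒ convex.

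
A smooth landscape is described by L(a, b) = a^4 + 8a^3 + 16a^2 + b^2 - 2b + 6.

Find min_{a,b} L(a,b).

5

L(a,b) separates as P(a) + Q(b) + 6, so its minimum is min P + min Q + 6.
P'(a) = 4a(a + 2)(a + 4) vanishes at a ∈ {-4, -2, 0}; Q'(b) = 2b - 2 vanishes at b ∈ {1}.
Local minima of P (where P''>0): P(-4)=0, P(0)=0. Local minima of Q: Q(1)=-1.
So the global minimum of L is P(-4) + Q(1) + 6 = 0 − 1 + 6 = 5, attained at (-4, 1).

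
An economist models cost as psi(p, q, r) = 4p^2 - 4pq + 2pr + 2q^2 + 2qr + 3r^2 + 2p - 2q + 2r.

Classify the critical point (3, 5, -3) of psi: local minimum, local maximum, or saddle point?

The Hessian is constant: H = [[8, -4, 2], [-4, 4, 2], [2, 2, 6]].
Leading principal minors: Δ₁ = 8, Δ₂ = 16, Δ₃ = 16.
All leading minors are positive, so H is positive definite: a local minimum.

local minimum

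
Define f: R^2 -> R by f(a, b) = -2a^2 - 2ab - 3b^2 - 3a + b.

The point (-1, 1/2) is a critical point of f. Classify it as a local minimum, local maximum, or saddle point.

local maximum

The Hessian of f is constant: H = [[-4, -2], [-2, -6]].
det(H) = (-4)·(-6) − (-2)² = 20.
det(H) > 0 and tr(H) = -10 < 0, so H is negative definite and the point is a local maximum.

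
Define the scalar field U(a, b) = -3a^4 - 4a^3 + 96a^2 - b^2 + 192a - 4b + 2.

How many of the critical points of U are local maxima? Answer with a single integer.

U separates as a function of a plus a function of b, so ∇U=0 decouples.
∂U/∂a = -12(a - 4)(a + 1)(a + 4) = 0 at a ∈ {-4, -1, 4}; ∂U/∂b = -2(b + 2) = 0 at b ∈ {-2}.
The Hessian is diagonal: diag(U_aa, U_bb). Second derivatives: U_aa(-4)=-288, U_aa(-1)=180, U_aa(4)=-480; U_bb(-2)=-2.
Local maxima occur where both diagonal entries negative: (-4, -2), (4, -2). Count: 2.

2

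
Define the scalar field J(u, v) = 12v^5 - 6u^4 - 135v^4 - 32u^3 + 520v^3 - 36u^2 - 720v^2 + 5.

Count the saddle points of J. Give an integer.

J separates as a function of u plus a function of v, so ∇J=0 decouples.
∂J/∂u = -24u(u + 1)(u + 3) = 0 at u ∈ {-3, -1, 0}; ∂J/∂v = 60v(v - 4)(v - 3)(v - 2) = 0 at v ∈ {0, 2, 3, 4}.
The Hessian is diagonal: diag(J_uu, J_vv). Second derivatives: J_uu(-3)=-144, J_uu(-1)=48, J_uu(0)=-72; J_vv(0)=-1440, J_vv(2)=240, J_vv(3)=-180, J_vv(4)=480.
Saddle points occur where the two diagonal entries have opposite signs: (-3, 2), (-3, 4), (-1, 0), (-1, 3), (0, 2), (0, 4). Count: 6.

6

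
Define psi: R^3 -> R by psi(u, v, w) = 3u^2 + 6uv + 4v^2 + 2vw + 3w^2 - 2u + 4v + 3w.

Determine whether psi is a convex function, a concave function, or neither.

psi is quadratic, so its Hessian is the constant matrix H = [[6, 6, 0], [6, 8, 2], [0, 2, 6]].
Leading principal minors: 6, 12, 48.
All positive ⇒ H ≻ 0 ⇒ convex.

convex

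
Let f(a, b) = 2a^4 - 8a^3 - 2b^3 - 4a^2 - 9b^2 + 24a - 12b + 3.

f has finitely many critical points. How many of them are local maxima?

1

f separates as a function of a plus a function of b, so ∇f=0 decouples.
∂f/∂a = 8(a - 3)(a - 1)(a + 1) = 0 at a ∈ {-1, 1, 3}; ∂f/∂b = -6(b + 1)(b + 2) = 0 at b ∈ {-2, -1}.
The Hessian is diagonal: diag(f_aa, f_bb). Second derivatives: f_aa(-1)=64, f_aa(1)=-32, f_aa(3)=64; f_bb(-2)=6, f_bb(-1)=-6.
Local maxima occur where both diagonal entries negative: (1, -1). Count: 1.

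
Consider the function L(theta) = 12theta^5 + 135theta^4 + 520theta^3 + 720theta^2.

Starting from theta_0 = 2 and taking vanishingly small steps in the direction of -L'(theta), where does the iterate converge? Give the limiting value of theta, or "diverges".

L'(theta) = 60theta(theta + 2)(theta + 3)(theta + 4), so L'(2) = 14400.
Gradient descent moves in the -L' direction, i.e. theta is decreasing.
The nearest critical point in that direction is theta = 0, where L'' = 1440 > 0 (a local minimum). The iterate converges there.

0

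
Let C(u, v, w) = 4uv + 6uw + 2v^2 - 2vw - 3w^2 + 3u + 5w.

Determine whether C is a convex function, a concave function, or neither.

C is quadratic, so its Hessian is the constant matrix H = [[0, 4, 6], [4, 4, -2], [6, -2, -6]].
Leading principal minors: 0, -16, -144.
Neither pattern holds ⇒ H is indefinite ⇒ neither convex nor concave.

neither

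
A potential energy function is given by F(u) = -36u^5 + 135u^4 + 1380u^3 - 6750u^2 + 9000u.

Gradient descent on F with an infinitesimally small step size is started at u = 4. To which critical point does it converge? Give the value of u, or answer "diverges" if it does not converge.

F'(u) = -180(u - 5)(u - 2)(u - 1)(u + 5), so F'(4) = 9720.
Gradient descent moves in the -F' direction, i.e. u is decreasing.
The nearest critical point in that direction is u = 2, where F'' = 3780 > 0 (a local minimum). The iterate converges there.

2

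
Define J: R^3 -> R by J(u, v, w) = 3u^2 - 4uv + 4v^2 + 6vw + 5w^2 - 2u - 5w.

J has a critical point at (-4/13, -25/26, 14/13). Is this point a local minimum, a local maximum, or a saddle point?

The Hessian is constant: H = [[6, -4, 0], [-4, 8, 6], [0, 6, 10]].
Leading principal minors: Δ₁ = 6, Δ₂ = 32, Δ₃ = 104.
All leading minors are positive, so H is positive definite: a local minimum.

local minimum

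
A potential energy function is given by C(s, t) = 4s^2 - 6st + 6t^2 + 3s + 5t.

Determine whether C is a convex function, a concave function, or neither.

C is quadratic, so its Hessian is the constant matrix H = [[8, -6], [-6, 12]].
det(H) = 60, tr(H) = 20.
det(H) > 0 and tr(H) > 0, so H is positive definite everywhere: convex.

convex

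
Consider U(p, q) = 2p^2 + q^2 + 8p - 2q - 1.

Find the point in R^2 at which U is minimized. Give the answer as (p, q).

(-2, 1)

U(p,q) separates as A(p) + B(q) − 1, so its minimum is min A + min B − 1.
A'(p) = 4p + 8 vanishes at p ∈ {-2}; B'(q) = 2q - 2 vanishes at q ∈ {1}.
Local minima of A (where A''>0): A(-2)=-8. Local minima of B: B(1)=-1.
So the global minimum of U is A(-2) + B(1) − 1 = -8 − 1 − 1 = -10, attained at (-2, 1).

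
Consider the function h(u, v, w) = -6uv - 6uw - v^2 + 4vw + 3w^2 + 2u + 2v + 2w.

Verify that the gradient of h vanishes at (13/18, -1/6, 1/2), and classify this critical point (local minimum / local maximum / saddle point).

∇h = (-6v - 6w + 2, -6u - 2v + 4w + 2, -6u + 4v + 6w + 2); substituting (13/18, -1/6, 1/2) gives ∇h = (0, 0, 0), so (13/18, -1/6, 1/2) is indeed a critical point.
The Hessian is constant: H = [[0, -6, -6], [-6, -2, 4], [-6, 4, 6]].
Leading principal minors: Δ₁ = 0, Δ₂ = -36, Δ₃ = 144.
The minors fit neither the all-positive nor the alternating-sign pattern, so H is indefinite: a saddle point.

saddle point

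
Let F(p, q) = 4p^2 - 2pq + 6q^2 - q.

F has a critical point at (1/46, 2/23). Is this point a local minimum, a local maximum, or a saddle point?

local minimum

The Hessian of F is constant: H = [[8, -2], [-2, 12]].
det(H) = 8·12 − (-2)² = 92.
det(H) > 0 and tr(H) = 20 > 0, so H is positive definite and the point is a local minimum.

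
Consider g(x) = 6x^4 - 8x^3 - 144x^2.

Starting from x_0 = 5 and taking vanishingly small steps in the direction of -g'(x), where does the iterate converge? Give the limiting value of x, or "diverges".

4

g'(x) = 24x(x - 4)(x + 3), so g'(5) = 960.
Gradient descent moves in the -g' direction, i.e. x is decreasing.
The nearest critical point in that direction is x = 4, where g'' = 672 > 0 (a local minimum). The iterate converges there.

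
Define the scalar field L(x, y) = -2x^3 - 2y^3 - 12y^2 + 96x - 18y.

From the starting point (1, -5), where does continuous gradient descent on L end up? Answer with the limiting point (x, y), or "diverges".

L is separable, so gradient descent decouples: x follows -∂L/∂x, y follows -∂L/∂y.
∂L/∂x = -6(x - 4)(x + 4); at x=1 this is 90, so x decreases.
∂L/∂y = -6(y + 1)(y + 3); at y=-5 this is -48, so y increases.
x converges to its nearest critical value -4 (a local min of the x-part); y converges to -3. The iterate converges to (-4, -3).

(-4, -3)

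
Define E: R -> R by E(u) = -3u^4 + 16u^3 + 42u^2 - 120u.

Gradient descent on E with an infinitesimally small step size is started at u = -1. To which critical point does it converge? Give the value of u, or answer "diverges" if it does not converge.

1

E'(u) = -12(u - 5)(u - 1)(u + 2), so E'(-1) = -144.
Gradient descent moves in the -E' direction, i.e. u is increasing.
The nearest critical point in that direction is u = 1, where E'' = 144 > 0 (a local minimum). The iterate converges there.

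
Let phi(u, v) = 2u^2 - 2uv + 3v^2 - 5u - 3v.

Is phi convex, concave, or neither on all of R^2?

convex

phi is quadratic, so its Hessian is the constant matrix H = [[4, -2], [-2, 6]].
det(H) = 20, tr(H) = 10.
det(H) > 0 and tr(H) > 0, so H is positive definite everywhere: convex.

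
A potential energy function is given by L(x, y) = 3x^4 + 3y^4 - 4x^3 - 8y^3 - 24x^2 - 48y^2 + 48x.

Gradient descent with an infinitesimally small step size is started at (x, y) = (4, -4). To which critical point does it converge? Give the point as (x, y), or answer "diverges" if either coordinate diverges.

(2, -2)

L is separable, so gradient descent decouples: x follows -∂L/∂x, y follows -∂L/∂y.
∂L/∂x = 12(x - 2)(x - 1)(x + 2); at x=4 this is 432, so x decreases.
∂L/∂y = 12y(y - 4)(y + 2); at y=-4 this is -768, so y increases.
x converges to its nearest critical value 2 (a local min of the x-part); y converges to -2. The iterate converges to (2, -2).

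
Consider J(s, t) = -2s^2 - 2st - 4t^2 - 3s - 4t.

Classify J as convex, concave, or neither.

concave

J is quadratic, so its Hessian is the constant matrix H = [[-4, -2], [-2, -8]].
det(H) = 28, tr(H) = -12.
det(H) > 0 and tr(H) < 0, so H is negative definite everywhere: concave.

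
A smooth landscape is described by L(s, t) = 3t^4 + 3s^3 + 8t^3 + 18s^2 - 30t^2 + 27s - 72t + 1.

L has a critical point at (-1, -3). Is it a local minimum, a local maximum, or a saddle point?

local minimum

The mixed partial ∂²L/∂s∂t is 0, so the Hessian at any point is diag(L_ss, L_tt) = diag(18(s + 2), 12(3t^2 + 4t - 5)).
At (-1, -3): H = diag(18, 120).
Both eigenvalues are positive, so H is positive definite: a local minimum.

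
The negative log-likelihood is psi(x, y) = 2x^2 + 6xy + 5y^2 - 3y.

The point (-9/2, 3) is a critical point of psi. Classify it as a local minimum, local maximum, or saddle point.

The Hessian of psi is constant: H = [[4, 6], [6, 10]].
det(H) = 4·10 − 6² = 4.
det(H) > 0 and tr(H) = 14 > 0, so H is positive definite and the point is a local minimum.

local minimum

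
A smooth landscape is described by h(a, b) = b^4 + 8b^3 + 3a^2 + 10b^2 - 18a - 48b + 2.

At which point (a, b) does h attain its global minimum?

(3, 1)

h(a,b) separates as P(a) + Q(b) + 2, so its minimum is min P + min Q + 2.
P'(a) = 6a - 18 vanishes at a ∈ {3}; Q'(b) = 4(b - 1)(b + 3)(b + 4) vanishes at b ∈ {-4, -3, 1}.
Local minima of P (where P''>0): P(3)=-27. Local minima of Q: Q(-4)=96, Q(1)=-29.
So the global minimum of h is P(3) + Q(1) + 2 = -27 − 29 + 2 = -54, attained at (3, 1).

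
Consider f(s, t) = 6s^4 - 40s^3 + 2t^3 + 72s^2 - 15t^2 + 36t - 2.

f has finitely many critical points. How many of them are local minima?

f separates as a function of s plus a function of t, so ∇f=0 decouples.
∂f/∂s = 24s(s - 3)(s - 2) = 0 at s ∈ {0, 2, 3}; ∂f/∂t = 6(t - 3)(t - 2) = 0 at t ∈ {2, 3}.
The Hessian is diagonal: diag(f_ss, f_tt). Second derivatives: f_ss(0)=144, f_ss(2)=-48, f_ss(3)=72; f_tt(2)=-6, f_tt(3)=6.
Local minima occur where both diagonal entries positive: (0, 3), (3, 3). Count: 2.

2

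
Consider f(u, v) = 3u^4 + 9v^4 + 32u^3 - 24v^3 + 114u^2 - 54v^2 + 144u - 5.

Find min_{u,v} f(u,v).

-469

f(u,v) separates as P(u) + Q(v) − 5, so its minimum is min P + min Q − 5.
P'(u) = 12(u + 1)(u + 3)(u + 4) vanishes at u ∈ {-4, -3, -1}; Q'(v) = 36v(v - 3)(v + 1) vanishes at v ∈ {-1, 0, 3}.
Local minima of P (where P''>0): P(-4)=-32, P(-1)=-59. Local minima of Q: Q(-1)=-21, Q(3)=-405.
So the global minimum of f is P(-1) + Q(3) − 5 = -59 − 405 − 5 = -469, attained at (-1, 3).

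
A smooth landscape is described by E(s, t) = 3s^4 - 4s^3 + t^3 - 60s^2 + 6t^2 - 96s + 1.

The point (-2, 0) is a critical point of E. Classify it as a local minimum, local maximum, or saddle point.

The mixed partial ∂²E/∂s∂t is 0, so the Hessian at any point is diag(E_ss, E_tt) = diag(12(3s^2 - 2s - 10), 6(t + 2)).
At (-2, 0): H = diag(72, 12).
Both eigenvalues are positive, so H is positive definite: a local minimum.

local minimum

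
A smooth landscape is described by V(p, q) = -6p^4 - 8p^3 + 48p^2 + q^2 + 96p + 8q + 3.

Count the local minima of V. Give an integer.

1

V separates as a function of p plus a function of q, so ∇V=0 decouples.
∂V/∂p = -24(p - 2)(p + 1)(p + 2) = 0 at p ∈ {-2, -1, 2}; ∂V/∂q = 2(q + 4) = 0 at q ∈ {-4}.
The Hessian is diagonal: diag(V_pp, V_qq). Second derivatives: V_pp(-2)=-96, V_pp(-1)=72, V_pp(2)=-288; V_qq(-4)=2.
Local minima occur where both diagonal entries positive: (-1, -4). Count: 1.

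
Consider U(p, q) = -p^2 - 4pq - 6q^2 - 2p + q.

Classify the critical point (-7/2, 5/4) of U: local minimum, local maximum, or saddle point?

local maximum

The Hessian of U is constant: H = [[-2, -4], [-4, -12]].
det(H) = (-2)·(-12) − (-4)² = 8.
det(H) > 0 and tr(H) = -14 < 0, so H is negative definite and the point is a local maximum.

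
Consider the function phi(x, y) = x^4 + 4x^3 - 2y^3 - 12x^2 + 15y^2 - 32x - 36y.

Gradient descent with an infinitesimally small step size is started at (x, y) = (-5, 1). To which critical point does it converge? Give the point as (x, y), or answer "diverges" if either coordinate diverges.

phi is separable, so gradient descent decouples: x follows -∂phi/∂x, y follows -∂phi/∂y.
∂phi/∂x = 4(x - 2)(x + 1)(x + 4); at x=-5 this is -112, so x increases.
∂phi/∂y = -6(y - 3)(y - 2); at y=1 this is -12, so y increases.
x converges to its nearest critical value -4 (a local min of the x-part); y converges to 2. The iterate converges to (-4, 2).

(-4, 2)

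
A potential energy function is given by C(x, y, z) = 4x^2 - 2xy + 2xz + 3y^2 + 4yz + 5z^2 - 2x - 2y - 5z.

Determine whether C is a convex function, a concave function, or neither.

C is quadratic, so its Hessian is the constant matrix H = [[8, -2, 2], [-2, 6, 4], [2, 4, 10]].
Leading principal minors: 8, 44, 256.
All positive ⇒ H ≻ 0 ⇒ convex.

convex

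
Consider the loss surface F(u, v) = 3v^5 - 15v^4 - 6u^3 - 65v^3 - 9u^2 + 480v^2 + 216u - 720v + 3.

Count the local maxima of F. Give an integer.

F separates as a function of u plus a function of v, so ∇F=0 decouples.
∂F/∂u = -18(u - 3)(u + 4) = 0 at u ∈ {-4, 3}; ∂F/∂v = 15(v - 4)(v - 3)(v - 1)(v + 4) = 0 at v ∈ {-4, 1, 3, 4}.
The Hessian is diagonal: diag(F_uu, F_vv). Second derivatives: F_uu(-4)=126, F_uu(3)=-126; F_vv(-4)=-4200, F_vv(1)=450, F_vv(3)=-210, F_vv(4)=360.
Local maxima occur where both diagonal entries negative: (3, -4), (3, 3). Count: 2.

2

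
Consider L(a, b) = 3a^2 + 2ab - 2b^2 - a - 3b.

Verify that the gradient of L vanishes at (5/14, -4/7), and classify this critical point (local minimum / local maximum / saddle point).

∇L = (6a + 2b - 1, 2a - 4b - 3); substituting (5/14, -4/7) gives ∇L = (0, 0), so (5/14, -4/7) is indeed a critical point.
The Hessian of L is constant: H = [[6, 2], [2, -4]].
det(H) = 6·(-4) − 2² = -28.
Since det(H) < 0, H is indefinite and the critical point is a saddle point.

saddle point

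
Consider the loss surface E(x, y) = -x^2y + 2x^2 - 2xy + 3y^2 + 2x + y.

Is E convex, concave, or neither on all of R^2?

neither

The term -x^2y is cubic, so the Hessian is not constant.
∂²E/∂x² = -2y + 4, which takes both signs as y varies (negative for sufficiently large y). A diagonal entry of the Hessian changing sign means the Hessian is neither positive- nor negative-semidefinite on all of R^2.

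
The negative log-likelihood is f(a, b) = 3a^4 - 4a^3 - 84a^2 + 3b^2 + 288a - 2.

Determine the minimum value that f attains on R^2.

-1474

f(a,b) separates as P(a) + Q(b) − 2, so its minimum is min P + min Q − 2.
P'(a) = 12(a - 3)(a - 2)(a + 4) vanishes at a ∈ {-4, 2, 3}; Q'(b) = 6b vanishes at b ∈ {0}.
Local minima of P (where P''>0): P(-4)=-1472, P(3)=243. Local minima of Q: Q(0)=0.
So the global minimum of f is P(-4) + Q(0) − 2 = -1472 + 0 − 2 = -1474, attained at (-4, 0).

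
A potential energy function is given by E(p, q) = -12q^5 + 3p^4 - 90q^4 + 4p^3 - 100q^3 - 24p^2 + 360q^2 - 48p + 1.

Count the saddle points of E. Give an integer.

E separates as a function of p plus a function of q, so ∇E=0 decouples.
∂E/∂p = 12(p - 2)(p + 1)(p + 2) = 0 at p ∈ {-2, -1, 2}; ∂E/∂q = -60q(q - 1)(q + 3)(q + 4) = 0 at q ∈ {-4, -3, 0, 1}.
The Hessian is diagonal: diag(E_pp, E_qq). Second derivatives: E_pp(-2)=48, E_pp(-1)=-36, E_pp(2)=144; E_qq(-4)=1200, E_qq(-3)=-720, E_qq(0)=720, E_qq(1)=-1200.
Saddle points occur where the two diagonal entries have opposite signs: (-2, -3), (-2, 1), (-1, -4), (-1, 0), (2, -3), (2, 1). Count: 6.

6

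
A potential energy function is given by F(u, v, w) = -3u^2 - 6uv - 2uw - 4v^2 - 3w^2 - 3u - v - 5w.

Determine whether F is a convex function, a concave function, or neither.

F is quadratic, so its Hessian is the constant matrix H = [[-6, -6, -2], [-6, -8, 0], [-2, 0, -6]].
Leading principal minors: -6, 12, -40.
Signs alternate −, +, − ⇒ H ≺ 0 ⇒ concave.

concave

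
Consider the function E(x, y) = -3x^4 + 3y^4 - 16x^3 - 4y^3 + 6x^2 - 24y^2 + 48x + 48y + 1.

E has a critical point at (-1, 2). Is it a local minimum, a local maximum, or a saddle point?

The mixed partial ∂²E/∂x∂y is 0, so the Hessian at any point is diag(E_xx, E_yy) = diag(12(-3x^2 - 8x + 1), 12(3y^2 - 2y - 4)).
At (-1, 2): H = diag(72, 48).
Both eigenvalues are positive, so H is positive definite: a local minimum.

local minimum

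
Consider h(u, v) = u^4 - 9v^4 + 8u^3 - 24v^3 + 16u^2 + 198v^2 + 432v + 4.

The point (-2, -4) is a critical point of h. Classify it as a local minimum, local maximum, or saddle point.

local maximum

The mixed partial ∂²h/∂u∂v is 0, so the Hessian at any point is diag(h_uu, h_vv) = diag(4(3u^2 + 12u + 8), 36(-3v^2 - 4v + 11)).
At (-2, -4): H = diag(-16, -756).
Both eigenvalues are negative, so H is negative definite: a local maximum.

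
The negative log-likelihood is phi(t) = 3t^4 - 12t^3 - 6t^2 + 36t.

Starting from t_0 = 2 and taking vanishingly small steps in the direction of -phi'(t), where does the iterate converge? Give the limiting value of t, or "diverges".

phi'(t) = 12(t - 3)(t - 1)(t + 1), so phi'(2) = -36.
Gradient descent moves in the -phi' direction, i.e. t is increasing.
The nearest critical point in that direction is t = 3, where phi'' = 96 > 0 (a local minimum). The iterate converges there.

3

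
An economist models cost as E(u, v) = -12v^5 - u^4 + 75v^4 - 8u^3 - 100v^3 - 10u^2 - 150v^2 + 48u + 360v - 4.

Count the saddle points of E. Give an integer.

E separates as a function of u plus a function of v, so ∇E=0 decouples.
∂E/∂u = -4(u - 1)(u + 3)(u + 4) = 0 at u ∈ {-4, -3, 1}; ∂E/∂v = -60(v - 3)(v - 2)(v - 1)(v + 1) = 0 at v ∈ {-1, 1, 2, 3}.
The Hessian is diagonal: diag(E_uu, E_vv). Second derivatives: E_uu(-4)=-20, E_uu(-3)=16, E_uu(1)=-80; E_vv(-1)=1440, E_vv(1)=-240, E_vv(2)=180, E_vv(3)=-480.
Saddle points occur where the two diagonal entries have opposite signs: (-4, -1), (-4, 2), (-3, 1), (-3, 3), (1, -1), (1, 2). Count: 6.

6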